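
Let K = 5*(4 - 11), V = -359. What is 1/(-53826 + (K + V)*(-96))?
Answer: -1/16002 ≈ -6.2492e-5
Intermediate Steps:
K = -35 (K = 5*(-7) = -35)
1/(-53826 + (K + V)*(-96)) = 1/(-53826 + (-35 - 359)*(-96)) = 1/(-53826 - 394*(-96)) = 1/(-53826 + 37824) = 1/(-16002) = -1/16002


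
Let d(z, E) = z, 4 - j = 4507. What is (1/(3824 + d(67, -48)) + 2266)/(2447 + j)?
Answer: -8817007/7999896 ≈ -1.1021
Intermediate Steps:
j = -4503 (j = 4 - 1*4507 = 4 - 4507 = -4503)
(1/(3824 + d(67, -48)) + 2266)/(2447 + j) = (1/(3824 + 67) + 2266)/(2447 - 4503) = (1/3891 + 2266)/(-2056) = (1/3891 + 2266)*(-1/2056) = (8817007/3891)*(-1/2056) = -8817007/7999896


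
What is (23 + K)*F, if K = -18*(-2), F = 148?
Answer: 8732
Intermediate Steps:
K = 36
(23 + K)*F = (23 + 36)*148 = 59*148 = 8732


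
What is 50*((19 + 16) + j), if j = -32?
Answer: 150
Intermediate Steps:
50*((19 + 16) + j) = 50*((19 + 16) - 32) = 50*(35 - 32) = 50*3 = 150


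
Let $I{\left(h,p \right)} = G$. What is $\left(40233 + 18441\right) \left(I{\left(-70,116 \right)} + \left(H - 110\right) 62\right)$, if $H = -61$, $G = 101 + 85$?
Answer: $-611148384$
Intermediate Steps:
$G = 186$
$I{\left(h,p \right)} = 186$
$\left(40233 + 18441\right) \left(I{\left(-70,116 \right)} + \left(H - 110\right) 62\right) = \left(40233 + 18441\right) \left(186 + \left(-61 - 110\right) 62\right) = 58674 \left(186 - 10602\right) = 58674 \left(-10416\right) = -611148384$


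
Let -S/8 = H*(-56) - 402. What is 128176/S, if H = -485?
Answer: -8011/13379 ≈ -0.59877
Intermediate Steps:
S = -214064 (S = -8*(-485*(-56) - 402) = -8*(27160 - 402) = -8*26758 = -214064)
128176/S = 128176/(-214064) = 128176*(-1/214064) = -8011/13379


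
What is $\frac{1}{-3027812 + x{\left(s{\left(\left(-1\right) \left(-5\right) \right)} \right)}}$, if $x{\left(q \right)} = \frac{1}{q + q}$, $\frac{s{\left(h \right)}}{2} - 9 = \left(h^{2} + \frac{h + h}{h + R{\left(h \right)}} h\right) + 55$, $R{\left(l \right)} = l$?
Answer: $- \frac{376}{1138457311} \approx -3.3027 \cdot 10^{-7}$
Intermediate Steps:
$s{\left(h \right)} = 128 + 2 h + 2 h^{2}$ ($s{\left(h \right)} = 18 + 2 \left(\left(h^{2} + \frac{h + h}{h + h} h\right) + 55\right) = 18 + 2 \left(\left(h^{2} + \frac{2 h}{2 h} h\right) + 55\right) = 18 + 2 \left(\left(h^{2} + 2 h \frac{1}{2 h} h\right) + 55\right) = 18 + 2 \left(\left(h^{2} + 1 h\right) + 55\right) = 18 + 2 \left(\left(h^{2} + h\right) + 55\right) = 18 + 2 \left(\left(h + h^{2}\right) + 55\right) = 18 + 2 \left(55 + h + h^{2}\right) = 18 + \left(110 + 2 h + 2 h^{2}\right) = 128 + 2 h + 2 h^{2}$)
$x{\left(q \right)} = \frac{1}{2 q}$
$\frac{1}{-3027812 + x{\left(s{\left(\left(-1\right) \left(-5\right) \right)} \right)}} = \frac{1}{-3027812 + \frac{1}{2 \left(128 + 2 \left(\left(-1\right) \left(-5\right)\right) + 2 \left(\left(-1\right) \left(-5\right)\right)^{2}\right)}} = \frac{1}{-3027812 + \frac{1}{2 \left(128 + 2 \cdot 5 + 2 \cdot 5^{2}\right)}} = \frac{1}{-3027812 + \frac{1}{2 \left(128 + 10 + 2 \cdot 25\right)}} = \frac{1}{-3027812 + \frac{1}{2 \left(128 + 10 + 50\right)}} = \frac{1}{-3027812 + \frac{1}{2 \cdot 188}} = \frac{1}{-3027812 + \frac{1}{2} \cdot \frac{1}{188}} = \frac{1}{-3027812 + \frac{1}{376}} = \frac{1}{- \frac{1138457311}{376}} = - \frac{376}{1138457311}$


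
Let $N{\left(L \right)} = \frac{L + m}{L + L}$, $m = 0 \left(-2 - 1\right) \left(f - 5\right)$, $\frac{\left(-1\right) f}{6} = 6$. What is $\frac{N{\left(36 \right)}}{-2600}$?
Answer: $- \frac{1}{5200} \approx -0.00019231$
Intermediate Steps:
$f = -36$ ($f = \left(-6\right) 6 = -36$)
$m = 0$ ($m = 0 \left(-2 - 1\right) \left(-36 - 5\right) = 0 \left(-3\right) \left(-41\right) = 0 \left(-41\right) = 0$)
$N{\left(L \right)} = \frac{1}{2}$ ($N{\left(L \right)} = \frac{L + 0}{L + L} = \frac{L}{2 L} = L \frac{1}{2 L} = \frac{1}{2}$)
$\frac{N{\left(36 \right)}}{-2600} = \frac{1}{2 \left(-2600\right)} = \frac{1}{2} \left(- \frac{1}{2600}\right) = - \frac{1}{5200}$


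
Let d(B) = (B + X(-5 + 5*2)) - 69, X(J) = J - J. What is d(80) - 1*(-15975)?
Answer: 15986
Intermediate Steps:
X(J) = 0
d(B) = -69 + B (d(B) = (B + 0) - 69 = B - 69 = -69 + B)
d(80) - 1*(-15975) = (-69 + 80) - 1*(-15975) = 11 + 15975 = 15986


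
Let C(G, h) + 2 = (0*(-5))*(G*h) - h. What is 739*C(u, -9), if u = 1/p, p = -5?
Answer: 5173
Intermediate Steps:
u = -1/5 (u = 1/(-5) = -1/5 ≈ -0.20000)
C(G, h) = -2 - h (C(G, h) = -2 + ((0*(-5))*(G*h) - h) = -2 + (0*(G*h) - h) = -2 + (0 - h) = -2 - h)
739*C(u, -9) = 739*(-2 - 1*(-9)) = 739*(-2 + 9) = 739*7 = 5173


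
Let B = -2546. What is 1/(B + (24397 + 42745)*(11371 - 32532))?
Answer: -1/1420794408 ≈ -7.0383e-10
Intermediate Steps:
1/(B + (24397 + 42745)*(11371 - 32532)) = 1/(-2546 + (24397 + 42745)*(11371 - 32532)) = 1/(-2546 + 67142*(-21161)) = 1/(-2546 - 1420791862) = 1/(-1420794408) = -1/1420794408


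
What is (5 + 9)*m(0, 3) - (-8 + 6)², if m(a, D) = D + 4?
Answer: 94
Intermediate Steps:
m(a, D) = 4 + D
(5 + 9)*m(0, 3) - (-8 + 6)² = (5 + 9)*(4 + 3) - (-8 + 6)² = 14*7 - 1*(-2)² = 98 - 1*4 = 98 - 4 = 94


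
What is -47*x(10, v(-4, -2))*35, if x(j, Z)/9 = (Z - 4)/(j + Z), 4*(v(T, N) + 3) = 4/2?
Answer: 12831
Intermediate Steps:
v(T, N) = -5/2 (v(T, N) = -3 + (4/2)/4 = -3 + (4*(1/2))/4 = -3 + (1/4)*2 = -3 + 1/2 = -5/2)
x(j, Z) = 9*(-4 + Z)/(Z + j) (x(j, Z) = 9*((Z - 4)/(j + Z)) = 9*((-4 + Z)/(Z + j)) = 9*(-4 + Z)/(Z + j))
-47*x(10, v(-4, -2))*35 = -423*(-4 - 5/2)/(-5/2 + 10)*35 = -423*(-13)/(15/2*2)*35 = -423*2*(-13)/(15*2)*35 = -47*(-39/5)*35 = (1833/5)*35 = 12831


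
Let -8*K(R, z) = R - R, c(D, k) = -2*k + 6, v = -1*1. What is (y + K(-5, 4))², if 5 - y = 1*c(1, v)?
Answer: 9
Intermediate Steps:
v = -1
c(D, k) = 6 - 2*k
K(R, z) = 0 (K(R, z) = -(R - R)/8 = -⅛*0 = 0)
y = -3 (y = 5 - (6 - 2*(-1)) = 5 - (6 + 2) = 5 - 8 = -3)
(y + K(-5, 4))² = (-3 + 0)² = (-3)² = 9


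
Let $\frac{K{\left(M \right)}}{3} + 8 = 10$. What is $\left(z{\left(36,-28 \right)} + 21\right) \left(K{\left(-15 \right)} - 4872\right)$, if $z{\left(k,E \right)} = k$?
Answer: $-277362$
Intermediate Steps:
$K{\left(M \right)} = 6$ ($K{\left(M \right)} = -24 + 3 \cdot 10 = -24 + 30 = 6$)
$\left(z{\left(36,-28 \right)} + 21\right) \left(K{\left(-15 \right)} - 4872\right) = \left(36 + 21\right) \left(6 - 4872\right) = 57 \left(-4866\right) = -277362$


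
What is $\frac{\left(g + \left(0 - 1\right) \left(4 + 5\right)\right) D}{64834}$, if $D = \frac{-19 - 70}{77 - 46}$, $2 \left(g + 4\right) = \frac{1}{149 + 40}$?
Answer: $\frac{437257}{759724812} \approx 0.00057555$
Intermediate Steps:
$g = - \frac{1511}{378}$ ($g = -4 + \frac{1}{2 \left(149 + 40\right)} = -4 + \frac{1}{2 \cdot 189} = -4 + \frac{1}{2} \cdot \frac{1}{189} = -4 + \frac{1}{378} = - \frac{1511}{378} \approx -3.9974$)
$D = - \frac{89}{31} \approx -2.871$
$\frac{\left(g + \left(0 - 1\right) \left(4 + 5\right)\right) D}{64834} = \frac{\left(- \frac{1511}{378} + \left(0 - 1\right) \left(4 + 5\right)\right) \left(- \frac{89}{31}\right)}{64834} = \left(- \frac{1511}{378} - 9\right) \left(- \frac{89}{31}\right) \frac{1}{64834} = \left(- \frac{4913}{378}\right) \left(- \frac{89}{31}\right) \frac{1}{64834} = \frac{437257}{11718} \cdot \frac{1}{64834} = \frac{437257}{759724812}$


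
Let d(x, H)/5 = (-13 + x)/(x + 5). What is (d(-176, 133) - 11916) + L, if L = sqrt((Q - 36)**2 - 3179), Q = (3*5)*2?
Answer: -226299/19 + I*sqrt(3143) ≈ -11910.0 + 56.062*I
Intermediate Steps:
Q = 30 (Q = 15*2 = 30)
d(x, H) = 5*(-13 + x)/(5 + x) (d(x, H) = 5*((-13 + x)/(x + 5)) = 5*((-13 + x)/(5 + x)) = 5*(-13 + x)/(5 + x))
L = I*sqrt(3143) (L = sqrt((30 - 36)**2 - 3179) = sqrt((-6)**2 - 3179) = sqrt(36 - 3179) = sqrt(-3143) = I*sqrt(3143) ≈ 56.062*I)
(d(-176, 133) - 11916) + L = (5*(-13 - 176)/(5 - 176) - 11916) + I*sqrt(3143) = (5*(-189)/(-171) - 11916) + I*sqrt(3143) = (5*(-1/171)*(-189) - 11916) + I*sqrt(3143) = (105/19 - 11916) + I*sqrt(3143) = -226299/19 + I*sqrt(3143)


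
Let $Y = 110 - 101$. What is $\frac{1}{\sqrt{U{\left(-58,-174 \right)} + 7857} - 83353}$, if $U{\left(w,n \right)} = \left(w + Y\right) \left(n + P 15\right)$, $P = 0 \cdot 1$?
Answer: $- \frac{83353}{6947706226} - \frac{\sqrt{16383}}{6947706226} \approx -1.2016 \cdot 10^{-5}$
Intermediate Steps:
$Y = 9$ ($Y = 110 - 101 = 9$)
$P = 0$
$U{\left(w,n \right)} = n \left(9 + w\right)$ ($U{\left(w,n \right)} = \left(w + 9\right) \left(n + 0 \cdot 15\right) = \left(9 + w\right) \left(n + 0\right) = \left(9 + w\right) n = n \left(9 + w\right)$)
$\frac{1}{\sqrt{U{\left(-58,-174 \right)} + 7857} - 83353} = \frac{1}{\sqrt{- 174 \left(9 - 58\right) + 7857} - 83353} = \frac{1}{\sqrt{\left(-174\right) \left(-49\right) + 7857} - 83353} = \frac{1}{\sqrt{8526 + 7857} - 83353} = \frac{1}{\sqrt{16383} - 83353} = \frac{1}{-83353 + \sqrt{16383}}$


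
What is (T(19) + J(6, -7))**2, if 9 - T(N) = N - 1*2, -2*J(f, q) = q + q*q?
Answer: 841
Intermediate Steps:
J(f, q) = -q/2 - q**2/2 (J(f, q) = -(q + q*q)/2 = -(q + q**2)/2 = -q/2 - q**2/2)
T(N) = 11 - N (T(N) = 9 - (N - 1*2) = 9 - (N - 2) = 9 - (-2 + N) = 9 + (2 - N) = 11 - N)
(T(19) + J(6, -7))**2 = ((11 - 1*19) - 1/2*(-7)*(1 - 7))**2 = ((11 - 19) - 1/2*(-7)*(-6))**2 = (-8 - 21)**2 = (-29)**2 = 841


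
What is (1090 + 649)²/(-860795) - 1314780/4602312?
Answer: -96472464217/25395174090 ≈ -3.7989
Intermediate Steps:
(1090 + 649)²/(-860795) - 1314780/4602312 = 1739²*(-1/860795) - 1314780/4602312 = 3024121*(-1/860795) - 1*109565/383526 = -3024121/860795 - 109565/383526 = -96472464217/25395174090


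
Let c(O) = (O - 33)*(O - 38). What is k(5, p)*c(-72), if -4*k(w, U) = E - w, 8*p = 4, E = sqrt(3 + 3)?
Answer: 28875/2 - 5775*sqrt(6)/2 ≈ 7364.6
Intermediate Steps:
E = sqrt(6) ≈ 2.4495
p = 1/2 (p = (1/8)*4 = 1/2 ≈ 0.50000)
k(w, U) = -sqrt(6)/4 + w/4 (k(w, U) = -(sqrt(6) - w)/4 = -sqrt(6)/4 + w/4)
c(O) = (-38 + O)*(-33 + O) (c(O) = (-33 + O)*(-38 + O) = (-38 + O)*(-33 + O))
k(5, p)*c(-72) = (-sqrt(6)/4 + (1/4)*5)*(1254 + (-72)**2 - 71*(-72)) = (-sqrt(6)/4 + 5/4)*(1254 + 5184 + 5112) = (5/4 - sqrt(6)/4)*11550 = 28875/2 - 5775*sqrt(6)/2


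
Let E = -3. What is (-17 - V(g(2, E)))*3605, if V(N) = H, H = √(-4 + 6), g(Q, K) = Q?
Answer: -61285 - 3605*√2 ≈ -66383.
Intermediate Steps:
H = √2 ≈ 1.4142
V(N) = √2
(-17 - V(g(2, E)))*3605 = (-17 - √2)*3605 = -61285 - 3605*√2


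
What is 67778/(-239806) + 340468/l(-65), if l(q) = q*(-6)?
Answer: 20404958947/23381085 ≈ 872.71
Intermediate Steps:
l(q) = -6*q
67778/(-239806) + 340468/l(-65) = 67778/(-239806) + 340468/((-6*(-65))) = 67778*(-1/239806) + 340468/390 = -33889/119903 + 340468*(1/390) = -33889/119903 + 170234/195 = 20404958947/23381085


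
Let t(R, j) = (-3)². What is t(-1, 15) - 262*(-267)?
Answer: 69963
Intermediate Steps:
t(R, j) = 9
t(-1, 15) - 262*(-267) = 9 - 262*(-267) = 9 + 69954 = 69963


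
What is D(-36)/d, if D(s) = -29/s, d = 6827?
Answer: 29/245772 ≈ 0.00011800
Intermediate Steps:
D(-36)/d = -29/(-36)/6827 = -29*(-1/36)*(1/6827) = (29/36)*(1/6827) = 29/245772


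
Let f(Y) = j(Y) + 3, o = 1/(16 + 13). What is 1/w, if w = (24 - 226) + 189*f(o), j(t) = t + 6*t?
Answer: 29/11908 ≈ 0.0024353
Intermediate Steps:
j(t) = 7*t
o = 1/29 ≈ 0.034483
f(Y) = 3 + 7*Y (f(Y) = 7*Y + 3 = 3 + 7*Y)
w = 11908/29 (w = (24 - 226) + 189*(3 + 7*(1/29)) = -202 + 189*(3 + 7/29) = -202 + 189*(94/29) = -202 + 17766/29 = 11908/29 ≈ 410.62)
1/w = 1/(11908/29) = 29/11908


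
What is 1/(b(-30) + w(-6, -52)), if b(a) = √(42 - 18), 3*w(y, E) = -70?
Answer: -105/2342 - 9*√6/2342 ≈ -0.054247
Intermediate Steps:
w(y, E) = -70/3 (w(y, E) = (⅓)*(-70) = -70/3)
b(a) = 2*√6 (b(a) = √24 = 2*√6)
1/(b(-30) + w(-6, -52)) = 1/(2*√6 - 70/3) = 1/(-70/3 + 2*√6)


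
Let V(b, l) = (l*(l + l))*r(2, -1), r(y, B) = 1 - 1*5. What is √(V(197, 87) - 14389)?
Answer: I*√74941 ≈ 273.75*I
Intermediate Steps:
r(y, B) = -4 (r(y, B) = 1 - 5 = -4)
V(b, l) = -8*l² (V(b, l) = (l*(l + l))*(-4) = (l*(2*l))*(-4) = (2*l²)*(-4) = -8*l²)
√(V(197, 87) - 14389) = √(-8*87² - 14389) = √(-8*7569 - 14389) = √(-60552 - 14389) = √(-74941) = I*√74941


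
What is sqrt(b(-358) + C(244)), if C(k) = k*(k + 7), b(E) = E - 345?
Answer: sqrt(60541) ≈ 246.05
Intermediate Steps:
b(E) = -345 + E
C(k) = k*(7 + k)
sqrt(b(-358) + C(244)) = sqrt((-345 - 358) + 244*(7 + 244)) = sqrt(-703 + 244*251) = sqrt(-703 + 61244) = sqrt(60541)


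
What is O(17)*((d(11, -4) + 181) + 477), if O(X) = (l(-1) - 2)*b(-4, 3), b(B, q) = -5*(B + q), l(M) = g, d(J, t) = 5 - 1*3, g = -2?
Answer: -13200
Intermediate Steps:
d(J, t) = 2 (d(J, t) = 5 - 3 = 2)
l(M) = -2
b(B, q) = -5*B - 5*q
O(X) = -20 (O(X) = (-2 - 2)*(-5*(-4) - 5*3) = -4*(20 - 15) = -4*5 = -20)
O(17)*((d(11, -4) + 181) + 477) = -20*((2 + 181) + 477) = -20*(183 + 477) = -20*660 = -13200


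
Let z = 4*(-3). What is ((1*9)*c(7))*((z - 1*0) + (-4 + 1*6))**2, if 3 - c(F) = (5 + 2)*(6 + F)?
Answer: -79200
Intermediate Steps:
z = -12
c(F) = -39 - 7*F (c(F) = 3 - (5 + 2)*(6 + F) = 3 - 7*(6 + F) = 3 - (42 + 7*F) = 3 + (-42 - 7*F) = -39 - 7*F)
((1*9)*c(7))*((z - 1*0) + (-4 + 1*6))**2 = ((1*9)*(-39 - 7*7))*((-12 - 1*0) + (-4 + 1*6))**2 = (9*(-39 - 49))*((-12 + 0) + (-4 + 6))**2 = (9*(-88))*(-12 + 2)**2 = -792*(-10)**2 = -792*100 = -79200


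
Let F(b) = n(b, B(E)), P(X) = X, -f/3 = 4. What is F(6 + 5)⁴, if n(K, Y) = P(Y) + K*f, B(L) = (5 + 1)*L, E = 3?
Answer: 168896016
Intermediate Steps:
f = -12 (f = -3*4 = -12)
B(L) = 6*L
n(K, Y) = Y - 12*K (n(K, Y) = Y + K*(-12) = Y - 12*K)
F(b) = 18 - 12*b (F(b) = 6*3 - 12*b = 18 - 12*b)
F(6 + 5)⁴ = (18 - 12*(6 + 5))⁴ = (18 - 12*11)⁴ = (18 - 132)⁴ = (-114)⁴ = 168896016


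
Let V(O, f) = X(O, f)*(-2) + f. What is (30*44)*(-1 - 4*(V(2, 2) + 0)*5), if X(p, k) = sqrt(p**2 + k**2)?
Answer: -54120 + 105600*sqrt(2) ≈ 95221.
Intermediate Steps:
X(p, k) = sqrt(k**2 + p**2)
V(O, f) = f - 2*sqrt(O**2 + f**2) (V(O, f) = sqrt(f**2 + O**2)*(-2) + f = sqrt(O**2 + f**2)*(-2) + f = -2*sqrt(O**2 + f**2) + f = f - 2*sqrt(O**2 + f**2))
(30*44)*(-1 - 4*(V(2, 2) + 0)*5) = (30*44)*(-1 - 4*((2 - 2*sqrt(2**2 + 2**2)) + 0)*5) = 1320*(-1 - 4*((2 - 2*sqrt(4 + 4)) + 0)*5) = 1320*(-1 - 4*((2 - 4*sqrt(2)) + 0)*5) = 1320*(-1 - 4*(2 - 4*sqrt(2))*5) = 1320*(-1 - 4*(10 - 20*sqrt(2))) = 1320*(-1 + (-40 + 80*sqrt(2))) = 1320*(-41 + 80*sqrt(2)) = -54120 + 105600*sqrt(2)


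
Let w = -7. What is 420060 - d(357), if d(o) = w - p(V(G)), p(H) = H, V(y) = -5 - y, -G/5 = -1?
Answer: 420057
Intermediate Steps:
G = 5 (G = -5*(-1) = 5)
d(o) = 3 (d(o) = -7 - (-5 - 1*5) = -7 - (-5 - 5) = -7 - 1*(-10) = -7 + 10 = 3)
420060 - d(357) = 420060 - 1*3 = 420060 - 3 = 420057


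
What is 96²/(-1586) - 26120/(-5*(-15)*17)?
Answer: -5317672/202215 ≈ -26.297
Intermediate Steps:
96²/(-1586) - 26120/(-5*(-15)*17) = 9216*(-1/1586) - 26120/(75*17) = -4608/793 - 26120/1275 = -4608/793 - 26120*1/1275 = -4608/793 - 5224/255 = -5317672/202215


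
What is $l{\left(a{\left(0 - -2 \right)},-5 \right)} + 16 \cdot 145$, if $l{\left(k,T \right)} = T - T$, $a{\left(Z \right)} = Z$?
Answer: $2320$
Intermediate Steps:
$l{\left(k,T \right)} = 0$
$l{\left(a{\left(0 - -2 \right)},-5 \right)} + 16 \cdot 145 = 0 + 16 \cdot 145 = 0 + 2320 = 2320$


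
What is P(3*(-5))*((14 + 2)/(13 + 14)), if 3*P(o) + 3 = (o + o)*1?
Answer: -176/27 ≈ -6.5185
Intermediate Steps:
P(o) = -1 + 2*o/3 (P(o) = -1 + ((o + o)*1)/3 = -1 + ((2*o)*1)/3 = -1 + (2*o)/3 = -1 + 2*o/3)
P(3*(-5))*((14 + 2)/(13 + 14)) = (-1 + 2*(3*(-5))/3)*((14 + 2)/(13 + 14)) = (-1 + (⅔)*(-15))*(16/27) = (-1 - 10)*(16*(1/27)) = -11*16/27 = -176/27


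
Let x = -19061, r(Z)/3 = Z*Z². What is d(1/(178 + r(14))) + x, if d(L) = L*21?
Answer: -160302989/8410 ≈ -19061.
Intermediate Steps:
r(Z) = 3*Z³ (r(Z) = 3*(Z*Z²) = 3*Z³)
d(L) = 21*L
d(1/(178 + r(14))) + x = 21/(178 + 3*14³) - 19061 = 21/(178 + 3*2744) - 19061 = 21/(178 + 8232) - 19061 = 21/8410 - 19061 = -160302989/8410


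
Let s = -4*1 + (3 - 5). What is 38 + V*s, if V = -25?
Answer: 188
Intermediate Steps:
s = -6 (s = -4 - 2 = -6)
38 + V*s = 38 - 25*(-6) = 38 + 150 = 188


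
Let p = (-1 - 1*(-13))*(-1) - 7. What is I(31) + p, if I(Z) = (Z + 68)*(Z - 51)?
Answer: -1999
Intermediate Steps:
I(Z) = (-51 + Z)*(68 + Z) (I(Z) = (68 + Z)*(-51 + Z) = (-51 + Z)*(68 + Z))
p = -19 (p = (-1 + 13)*(-1) - 7 = 12*(-1) - 7 = -12 - 7 = -19)
I(31) + p = (-3468 + 31² + 17*31) - 19 = (-3468 + 961 + 527) - 19 = -1980 - 19 = -1999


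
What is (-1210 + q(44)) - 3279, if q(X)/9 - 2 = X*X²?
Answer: 762185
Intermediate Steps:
q(X) = 18 + 9*X³ (q(X) = 18 + 9*(X*X²) = 18 + 9*X³)
(-1210 + q(44)) - 3279 = (-1210 + (18 + 9*44³)) - 3279 = (-1210 + (18 + 9*85184)) - 3279 = (-1210 + (18 + 766656)) - 3279 = (-1210 + 766674) - 3279 = 765464 - 3279 = 762185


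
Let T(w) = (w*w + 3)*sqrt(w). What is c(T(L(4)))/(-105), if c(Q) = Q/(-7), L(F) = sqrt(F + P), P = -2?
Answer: 2**(1/4)/147 ≈ 0.0080898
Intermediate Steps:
L(F) = sqrt(-2 + F) (L(F) = sqrt(F - 2) = sqrt(-2 + F))
T(w) = sqrt(w)*(3 + w**2) (T(w) = (w**2 + 3)*sqrt(w) = (3 + w**2)*sqrt(w) = sqrt(w)*(3 + w**2))
c(Q) = -Q/7 (c(Q) = Q*(-1/7) = -Q/7)
c(T(L(4)))/(-105) = (-sqrt(sqrt(-2 + 4))*(3 + (sqrt(-2 + 4))**2)/7)/(-105) = -(-1)*sqrt(sqrt(2))*(3 + (sqrt(2))**2)/735 = -(-1)*2**(1/4)*(3 + 2)/735 = -(-1)*2**(1/4)*5/735 = -(-1)*5*2**(1/4)/735 = -(-1)*2**(1/4)/147 = 2**(1/4)/147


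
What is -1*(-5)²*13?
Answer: -325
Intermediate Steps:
-1*(-5)²*13 = -1*25*13 = -25*13 = -325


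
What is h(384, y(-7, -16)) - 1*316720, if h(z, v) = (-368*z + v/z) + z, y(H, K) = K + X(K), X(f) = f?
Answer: -5491777/12 ≈ -4.5765e+5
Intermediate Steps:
y(H, K) = 2*K (y(H, K) = K + K = 2*K)
h(z, v) = -367*z + v/z (h(z, v) = (-368*z + v/z) + z = -367*z + v/z)
h(384, y(-7, -16)) - 1*316720 = (-367*384 + (2*(-16))/384) - 1*316720 = (-140928 - 32*1/384) - 316720 = (-140928 - 1/12) - 316720 = -1691137/12 - 316720 = -5491777/12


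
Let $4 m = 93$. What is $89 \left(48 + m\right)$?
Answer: $\frac{25365}{4} \approx 6341.3$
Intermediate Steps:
$m = \frac{93}{4}$ ($m = \frac{1}{4} \cdot 93 = \frac{93}{4} \approx 23.25$)
$89 \left(48 + m\right) = 89 \left(48 + \frac{93}{4}\right) = 89 \cdot \frac{285}{4} = \frac{25365}{4}$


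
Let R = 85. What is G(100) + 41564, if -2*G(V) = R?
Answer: 83043/2 ≈ 41522.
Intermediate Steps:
G(V) = -85/2 (G(V) = -1/2*85 = -85/2)
G(100) + 41564 = -85/2 + 41564 = 83043/2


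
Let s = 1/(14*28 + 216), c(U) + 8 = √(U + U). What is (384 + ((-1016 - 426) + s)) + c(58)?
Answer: -648127/608 + 2*√29 ≈ -1055.2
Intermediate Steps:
c(U) = -8 + √2*√U (c(U) = -8 + √(U + U) = -8 + √(2*U) = -8 + √2*√U)
s = 1/608 (s = 1/(392 + 216) = 1/608 ≈ 0.0016447)
(384 + ((-1016 - 426) + s)) + c(58) = (384 + ((-1016 - 426) + 1/608)) + (-8 + √2*√58) = (384 + (-1442 + 1/608)) + (-8 + 2*√29) = (384 - 876735/608) + (-8 + 2*√29) = -643263/608 + (-8 + 2*√29) = -648127/608 + 2*√29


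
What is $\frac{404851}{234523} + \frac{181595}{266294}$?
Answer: $\frac{150397596379}{62452067762} \approx 2.4082$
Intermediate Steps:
$\frac{404851}{234523} + \frac{181595}{266294} = \frac{150397596379}{62452067762}$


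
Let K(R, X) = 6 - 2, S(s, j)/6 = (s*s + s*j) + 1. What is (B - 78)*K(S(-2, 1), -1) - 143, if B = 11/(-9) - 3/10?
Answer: -20749/45 ≈ -461.09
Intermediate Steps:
S(s, j) = 6 + 6*s**2 + 6*j*s (S(s, j) = 6*((s*s + s*j) + 1) = 6*((s**2 + j*s) + 1) = 6*(1 + s**2 + j*s) = 6 + 6*s**2 + 6*j*s)
B = -137/90 (B = 11*(-1/9) - 3*1/10 = -11/9 - 3/10 = -137/90 ≈ -1.5222)
K(R, X) = 4
(B - 78)*K(S(-2, 1), -1) - 143 = (-137/90 - 78)*4 - 143 = -7157/90*4 - 143 = -14314/45 - 143 = -20749/45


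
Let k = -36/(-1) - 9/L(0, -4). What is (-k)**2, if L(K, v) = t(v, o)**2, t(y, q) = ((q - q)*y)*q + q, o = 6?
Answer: 20449/16 ≈ 1278.1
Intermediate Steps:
t(y, q) = q (t(y, q) = (0*y)*q + q = 0*q + q = 0 + q = q)
L(K, v) = 36 (L(K, v) = 6**2 = 36)
k = 143/4 (k = -36/(-1) - 9/36 = -36*(-1) - 9*1/36 = 36 - 1/4 = 143/4 ≈ 35.750)
(-k)**2 = (-1*143/4)**2 = (-143/4)**2 = 20449/16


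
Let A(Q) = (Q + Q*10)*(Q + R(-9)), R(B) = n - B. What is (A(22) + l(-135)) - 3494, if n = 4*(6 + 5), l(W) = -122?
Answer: 14534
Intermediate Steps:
n = 44 (n = 4*11 = 44)
R(B) = 44 - B
A(Q) = 11*Q*(53 + Q) (A(Q) = (Q + Q*10)*(Q + (44 - 1*(-9))) = (Q + 10*Q)*(Q + (44 + 9)) = (11*Q)*(Q + 53) = (11*Q)*(53 + Q) = 11*Q*(53 + Q))
(A(22) + l(-135)) - 3494 = (11*22*(53 + 22) - 122) - 3494 = (11*22*75 - 122) - 3494 = (18150 - 122) - 3494 = 18028 - 3494 = 14534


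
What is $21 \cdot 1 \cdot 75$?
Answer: $1575$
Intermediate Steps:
$21 \cdot 1 \cdot 75 = 21 \cdot 75 = 1575$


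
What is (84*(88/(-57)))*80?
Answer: -197120/19 ≈ -10375.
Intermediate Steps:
(84*(88/(-57)))*80 = (84*(88*(-1/57)))*80 = (84*(-88/57))*80 = -2464/19*80 = -197120/19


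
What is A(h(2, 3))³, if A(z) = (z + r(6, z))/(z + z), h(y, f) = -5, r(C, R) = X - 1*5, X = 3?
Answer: 343/1000 ≈ 0.34300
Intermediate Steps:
r(C, R) = -2 (r(C, R) = 3 - 1*5 = 3 - 5 = -2)
A(z) = (-2 + z)/(2*z) (A(z) = (z - 2)/(z + z) = (-2 + z)/((2*z)) = (-2 + z)*(1/(2*z)) = (-2 + z)/(2*z))
A(h(2, 3))³ = ((½)*(-2 - 5)/(-5))³ = ((½)*(-⅕)*(-7))³ = (7/10)³ = 343/1000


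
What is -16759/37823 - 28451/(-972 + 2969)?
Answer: -1109569896/75532531 ≈ -14.690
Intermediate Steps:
-16759/37823 - 28451/(-972 + 2969) = -16759*1/37823 - 28451/1997 = -16759/37823 - 28451*1/1997 = -16759/37823 - 28451/1997 = -1109569896/75532531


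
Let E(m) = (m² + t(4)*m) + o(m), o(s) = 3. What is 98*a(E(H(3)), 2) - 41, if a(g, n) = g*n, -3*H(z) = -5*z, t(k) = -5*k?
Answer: -14153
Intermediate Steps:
H(z) = 5*z/3 (H(z) = -(-5)*z/3 = 5*z/3)
E(m) = 3 + m² - 20*m (E(m) = (m² + (-5*4)*m) + 3 = (m² - 20*m) + 3 = 3 + m² - 20*m)
98*a(E(H(3)), 2) - 41 = 98*((3 + ((5/3)*3)² - 100*3/3)*2) - 41 = 98*((3 + 5² - 20*5)*2) - 41 = 98*((3 + 25 - 100)*2) - 41 = 98*(-72*2) - 41 = 98*(-144) - 41 = -14112 - 41 = -14153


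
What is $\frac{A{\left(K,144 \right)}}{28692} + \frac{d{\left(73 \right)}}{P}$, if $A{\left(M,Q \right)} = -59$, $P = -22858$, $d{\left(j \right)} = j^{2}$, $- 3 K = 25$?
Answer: $- \frac{77124145}{327920868} \approx -0.23519$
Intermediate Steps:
$K = - \frac{25}{3}$ ($K = \left(- \frac{1}{3}\right) 25 = - \frac{25}{3} \approx -8.3333$)
$\frac{A{\left(K,144 \right)}}{28692} + \frac{d{\left(73 \right)}}{P} = - \frac{59}{28692} + \frac{73^{2}}{-22858} = \left(-59\right) \frac{1}{28692} + 5329 \left(- \frac{1}{22858}\right) = - \frac{59}{28692} - \frac{5329}{22858} = - \frac{77124145}{327920868}$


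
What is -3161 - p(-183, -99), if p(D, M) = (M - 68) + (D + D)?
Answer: -2628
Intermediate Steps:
p(D, M) = -68 + M + 2*D (p(D, M) = (-68 + M) + 2*D = -68 + M + 2*D)
-3161 - p(-183, -99) = -3161 - (-68 - 99 + 2*(-183)) = -3161 - (-68 - 99 - 366) = -3161 - 1*(-533) = -3161 + 533 = -2628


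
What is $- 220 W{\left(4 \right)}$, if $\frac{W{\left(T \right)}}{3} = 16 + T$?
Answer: $-13200$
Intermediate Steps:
$W{\left(T \right)} = 48 + 3 T$ ($W{\left(T \right)} = 3 \left(16 + T\right) = 48 + 3 T$)
$- 220 W{\left(4 \right)} = - 220 \left(48 + 3 \cdot 4\right) = - 220 \left(48 + 12\right) = \left(-220\right) 60 = -13200$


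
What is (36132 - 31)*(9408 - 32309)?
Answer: -826749001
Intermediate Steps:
(36132 - 31)*(9408 - 32309) = 36101*(-22901) = -826749001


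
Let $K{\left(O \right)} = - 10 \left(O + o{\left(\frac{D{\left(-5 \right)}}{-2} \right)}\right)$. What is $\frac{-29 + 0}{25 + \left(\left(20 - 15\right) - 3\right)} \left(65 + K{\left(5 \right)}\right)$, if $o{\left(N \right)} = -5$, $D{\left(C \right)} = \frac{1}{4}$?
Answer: $- \frac{1885}{27} \approx -69.815$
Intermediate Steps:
$D{\left(C \right)} = \frac{1}{4}$
$K{\left(O \right)} = 50 - 10 O$ ($K{\left(O \right)} = - 10 \left(O - 5\right) = - 10 \left(-5 + O\right) = 50 - 10 O$)
$\frac{-29 + 0}{25 + \left(\left(20 - 15\right) - 3\right)} \left(65 + K{\left(5 \right)}\right) = \frac{-29 + 0}{25 + \left(\left(20 - 15\right) - 3\right)} \left(65 + \left(50 - 50\right)\right) = - \frac{29}{25 + \left(5 - 3\right)} \left(65 + \left(50 - 50\right)\right) = - \frac{29}{25 + 2} \left(65 + 0\right) = - \frac{29}{27} \cdot 65 = \left(-29\right) \frac{1}{27} \cdot 65 = \left(- \frac{29}{27}\right) 65 = - \frac{1885}{27}$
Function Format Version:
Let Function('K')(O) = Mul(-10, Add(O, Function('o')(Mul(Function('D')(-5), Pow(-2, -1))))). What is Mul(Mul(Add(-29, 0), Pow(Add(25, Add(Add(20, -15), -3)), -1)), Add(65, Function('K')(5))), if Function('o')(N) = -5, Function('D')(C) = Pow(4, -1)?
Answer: Rational(-1885, 27) ≈ -69.815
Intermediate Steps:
Function('D')(C) = Rational(1, 4)
Function('K')(O) = Add(50, Mul(-10, O)) (Function('K')(O) = Mul(-10, Add(O, -5)) = Mul(-10, Add(-5, O)) = Add(50, Mul(-10, O)))
Mul(Mul(Add(-29, 0), Pow(Add(25, Add(Add(20, -15), -3)), -1)), Add(65, Function('K')(5))) = Mul(Mul(Add(-29, 0), Pow(Add(25, Add(Add(20, -15), -3)), -1)), Add(65, Add(50, Mul(-10, 5)))) = Mul(Mul(-29, Pow(Add(25, Add(5, -3)), -1)), Add(65, Add(50, -50))) = Mul(Mul(-29, Pow(Add(25, 2), -1)), Add(65, 0)) = Mul(Mul(-29, Pow(27, -1)), 65) = Mul(Mul(-29, Rational(1, 27)), 65) = Mul(Rational(-29, 27), 65) = Rational(-1885, 27)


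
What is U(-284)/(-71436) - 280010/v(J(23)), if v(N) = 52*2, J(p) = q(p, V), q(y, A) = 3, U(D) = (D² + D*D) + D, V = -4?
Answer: -834147553/309556 ≈ -2694.7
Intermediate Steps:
U(D) = D + 2*D² (U(D) = (D² + D²) + D = 2*D² + D = D + 2*D²)
J(p) = 3
v(N) = 104
U(-284)/(-71436) - 280010/v(J(23)) = -284*(1 + 2*(-284))/(-71436) - 280010/104 = -284*(1 - 568)*(-1/71436) - 280010*1/104 = -284*(-567)*(-1/71436) - 140005/52 = 161028*(-1/71436) - 140005/52 = -13419/5953 - 140005/52 = -834147553/309556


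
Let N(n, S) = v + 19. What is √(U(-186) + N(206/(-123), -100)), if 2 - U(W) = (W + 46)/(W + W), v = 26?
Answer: 4*√25203/93 ≈ 6.8282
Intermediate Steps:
N(n, S) = 45 (N(n, S) = 26 + 19 = 45)
U(W) = 2 - (46 + W)/(2*W) (U(W) = 2 - (W + 46)/(W + W) = 2 - (46 + W)/(2*W))
√(U(-186) + N(206/(-123), -100)) = √((3/2 - 23/(-186)) + 45) = √((3/2 - 23*(-1/186)) + 45) = √((3/2 + 23/186) + 45) = √(151/93 + 45) = √(4336/93) = 4*√25203/93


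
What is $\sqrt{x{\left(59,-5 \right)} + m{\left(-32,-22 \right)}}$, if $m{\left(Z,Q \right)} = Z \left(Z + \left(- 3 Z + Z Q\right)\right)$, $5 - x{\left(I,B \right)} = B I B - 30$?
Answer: $4 i \sqrt{1626} \approx 161.29 i$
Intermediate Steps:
$x{\left(I,B \right)} = 35 - I B^{2}$ ($x{\left(I,B \right)} = 5 - \left(B I B - 30\right) = 5 - \left(I B^{2} - 30\right) = 5 - \left(-30 + I B^{2}\right) = 35 - I B^{2}$)
$m{\left(Z,Q \right)} = Z \left(- 2 Z + Q Z\right)$ ($m{\left(Z,Q \right)} = Z \left(Z + \left(- 3 Z + Q Z\right)\right) = Z \left(- 2 Z + Q Z\right)$)
$\sqrt{x{\left(59,-5 \right)} + m{\left(-32,-22 \right)}} = \sqrt{\left(35 - 59 \left(-5\right)^{2}\right) + \left(-32\right)^{2} \left(-2 - 22\right)} = \sqrt{\left(35 - 59 \cdot 25\right) + 1024 \left(-24\right)} = \sqrt{\left(35 - 1475\right) - 24576} = \sqrt{-1440 - 24576} = \sqrt{-26016} = 4 i \sqrt{1626}$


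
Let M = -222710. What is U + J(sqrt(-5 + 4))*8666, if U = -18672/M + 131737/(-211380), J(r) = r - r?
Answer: -2539225991/4707643980 ≈ -0.53938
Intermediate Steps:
J(r) = 0
U = -2539225991/4707643980 (U = -18672/(-222710) + 131737/(-211380) = -18672*(-1/222710) + 131737*(-1/211380) = 9336/111355 - 131737/211380 = -2539225991/4707643980 ≈ -0.53938)
U + J(sqrt(-5 + 4))*8666 = -2539225991/4707643980 + 0*8666 = -2539225991/4707643980 + 0 = -2539225991/4707643980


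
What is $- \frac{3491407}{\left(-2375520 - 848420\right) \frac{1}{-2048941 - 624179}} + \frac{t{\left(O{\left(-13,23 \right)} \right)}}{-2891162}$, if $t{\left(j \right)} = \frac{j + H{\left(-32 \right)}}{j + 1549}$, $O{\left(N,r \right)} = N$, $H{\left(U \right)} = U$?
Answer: $- \frac{690766593036745718493}{238615880147968} \approx -2.8949 \cdot 10^{6}$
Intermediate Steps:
$t{\left(j \right)} = \frac{-32 + j}{1549 + j}$ ($t{\left(j \right)} = \frac{j - 32}{j + 1549} = \frac{-32 + j}{1549 + j}$)
$- \frac{3491407}{\left(-2375520 - 848420\right) \frac{1}{-2048941 - 624179}} + \frac{t{\left(O{\left(-13,23 \right)} \right)}}{-2891162} = - \frac{3491407}{\left(-2375520 - 848420\right) \frac{1}{-2048941 - 624179}} + \frac{\frac{1}{1549 - 13} \left(-32 - 13\right)}{-2891162} = - \frac{3491407}{\left(-3223940\right) \frac{1}{-2673120}} + \frac{1}{1536} \left(-45\right) \left(- \frac{1}{2891162}\right) = - \frac{3491407}{\left(-3223940\right) \left(- \frac{1}{2673120}\right)} + \frac{1}{1536} \left(-45\right) \left(- \frac{1}{2891162}\right) = - \frac{3491407}{\frac{161197}{133656}} - - \frac{15}{1480274944} = \left(-3491407\right) \frac{133656}{161197} + \frac{15}{1480274944} = - \frac{466647493992}{161197} + \frac{15}{1480274944} = - \frac{690766593036745718493}{238615880147968}$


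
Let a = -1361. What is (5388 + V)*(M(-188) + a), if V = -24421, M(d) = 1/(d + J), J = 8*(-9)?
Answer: 6735036413/260 ≈ 2.5904e+7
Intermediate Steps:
J = -72
M(d) = 1/(-72 + d) (M(d) = 1/(d - 72) = 1/(-72 + d))
(5388 + V)*(M(-188) + a) = (5388 - 24421)*(1/(-72 - 188) - 1361) = -19033*(1/(-260) - 1361) = -19033*(-1/260 - 1361) = -19033*(-353861/260) = 6735036413/260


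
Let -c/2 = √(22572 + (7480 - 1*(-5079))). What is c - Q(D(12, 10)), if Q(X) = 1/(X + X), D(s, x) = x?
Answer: -1/20 - 86*√19 ≈ -374.92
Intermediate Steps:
Q(X) = 1/(2*X)
c = -86*√19 (c = -2*√(22572 + (7480 - 1*(-5079))) = -2*√(22572 + (7480 + 5079)) = -2*√(22572 + 12559) = -86*√19 ≈ -374.87)
c - Q(D(12, 10)) = -86*√19 - 1/(2*10) = -86*√19 - 1*1/20 = -86*√19 - 1/20 = -1/20 - 86*√19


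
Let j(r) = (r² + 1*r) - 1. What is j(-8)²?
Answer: 3025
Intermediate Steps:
j(r) = -1 + r + r² (j(r) = (r² + r) - 1 = (r + r²) - 1 = -1 + r + r²)
j(-8)² = (-1 - 8 + (-8)²)² = (-1 - 8 + 64)² = 55² = 3025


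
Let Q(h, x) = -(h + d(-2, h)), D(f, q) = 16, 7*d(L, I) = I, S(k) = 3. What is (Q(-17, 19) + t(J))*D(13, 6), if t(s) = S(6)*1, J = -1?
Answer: 2512/7 ≈ 358.86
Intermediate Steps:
d(L, I) = I/7
t(s) = 3 (t(s) = 3*1 = 3)
Q(h, x) = -8*h/7 (Q(h, x) = -(h + h/7) = -8*h/7)
(Q(-17, 19) + t(J))*D(13, 6) = (-8/7*(-17) + 3)*16 = (136/7 + 3)*16 = (157/7)*16 = 2512/7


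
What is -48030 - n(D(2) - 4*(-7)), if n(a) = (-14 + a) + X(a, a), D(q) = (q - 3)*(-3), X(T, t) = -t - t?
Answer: -47985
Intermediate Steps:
X(T, t) = -2*t
D(q) = 9 - 3*q (D(q) = (-3 + q)*(-3) = 9 - 3*q)
n(a) = -14 - a (n(a) = (-14 + a) - 2*a = -14 - a)
-48030 - n(D(2) - 4*(-7)) = -48030 - (-14 - ((9 - 3*2) - 4*(-7))) = -48030 - (-14 - ((9 - 6) + 28)) = -48030 - (-14 - (3 + 28)) = -48030 - (-14 - 1*31) = -48030 - (-14 - 31) = -48030 - 1*(-45) = -48030 + 45 = -47985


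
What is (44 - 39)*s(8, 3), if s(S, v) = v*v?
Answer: 45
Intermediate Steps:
s(S, v) = v²
(44 - 39)*s(8, 3) = (44 - 39)*3² = 5*9 = 45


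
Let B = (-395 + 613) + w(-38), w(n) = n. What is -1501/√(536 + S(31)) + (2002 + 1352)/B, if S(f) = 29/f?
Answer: 559/30 - 1501*√515995/16645 ≈ -46.143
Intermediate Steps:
B = 180 (B = (-395 + 613) - 38 = 218 - 38 = 180)
-1501/√(536 + S(31)) + (2002 + 1352)/B = -1501/√(536 + 29/31) + (2002 + 1352)/180 = -1501/√(536 + 29*(1/31)) + 3354*(1/180) = -1501/√(536 + 29/31) + 559/30 = -1501*√515995/16645 + 559/30 = 559/30 - 1501*√515995/16645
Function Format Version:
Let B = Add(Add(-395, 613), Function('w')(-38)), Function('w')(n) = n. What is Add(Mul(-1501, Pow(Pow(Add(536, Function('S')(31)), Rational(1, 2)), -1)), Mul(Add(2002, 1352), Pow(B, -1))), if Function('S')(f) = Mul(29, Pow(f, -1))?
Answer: Add(Rational(559, 30), Mul(Rational(-1501, 16645), Pow(515995, Rational(1, 2)))) ≈ -46.143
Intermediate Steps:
B = 180 (B = Add(Add(-395, 613), -38) = Add(218, -38) = 180)
Add(Mul(-1501, Pow(Pow(Add(536, Function('S')(31)), Rational(1, 2)), -1)), Mul(Add(2002, 1352), Pow(B, -1))) = Add(Mul(-1501, Pow(Pow(Add(536, Mul(29, Pow(31, -1))), Rational(1, 2)), -1)), Mul(Add(2002, 1352), Pow(180, -1))) = Add(Mul(-1501, Pow(Pow(Add(536, Mul(29, Rational(1, 31))), Rational(1, 2)), -1)), Mul(3354, Rational(1, 180))) = Add(Mul(-1501, Pow(Pow(Add(536, Rational(29, 31)), Rational(1, 2)), -1)), Rational(559, 30)) = Add(Mul(-1501, Pow(Pow(Rational(16645, 31), Rational(1, 2)), -1)), Rational(559, 30)) = Add(Mul(-1501, Pow(Mul(Rational(1, 31), Pow(515995, Rational(1, 2))), -1)), Rational(559, 30)) = Add(Mul(-1501, Mul(Rational(1, 16645), Pow(515995, Rational(1, 2)))), Rational(559, 30)) = Add(Mul(Rational(-1501, 16645), Pow(515995, Rational(1, 2))), Rational(559, 30)) = Add(Rational(559, 30), Mul(Rational(-1501, 16645), Pow(515995, Rational(1, 2))))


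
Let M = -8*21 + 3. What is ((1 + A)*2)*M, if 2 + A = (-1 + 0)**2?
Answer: 0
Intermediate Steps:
A = -1 (A = -2 + (-1 + 0)**2 = -2 + (-1)**2 = -2 + 1 = -1)
M = -165 (M = -168 + 3 = -165)
((1 + A)*2)*M = ((1 - 1)*2)*(-165) = (0*2)*(-165) = 0*(-165) = 0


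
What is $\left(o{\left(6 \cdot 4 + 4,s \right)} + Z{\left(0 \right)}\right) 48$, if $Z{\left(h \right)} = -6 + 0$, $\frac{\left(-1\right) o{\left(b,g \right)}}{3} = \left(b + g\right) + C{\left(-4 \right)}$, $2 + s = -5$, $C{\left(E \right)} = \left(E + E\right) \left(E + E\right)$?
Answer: $-12528$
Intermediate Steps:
$C{\left(E \right)} = 4 E^{2}$ ($C{\left(E \right)} = 2 E 2 E = 4 E^{2}$)
$s = -7$ ($s = -2 - 5 = -7$)
$o{\left(b,g \right)} = -192 - 3 b - 3 g$ ($o{\left(b,g \right)} = - 3 \left(\left(b + g\right) + 4 \left(-4\right)^{2}\right) = - 3 \left(\left(b + g\right) + 4 \cdot 16\right) = - 3 \left(\left(b + g\right) + 64\right) = - 3 \left(64 + b + g\right) = -192 - 3 b - 3 g$)
$Z{\left(h \right)} = -6$
$\left(o{\left(6 \cdot 4 + 4,s \right)} + Z{\left(0 \right)}\right) 48 = \left(\left(-192 - 3 \left(6 \cdot 4 + 4\right) - -21\right) - 6\right) 48 = \left(\left(-192 - 3 \left(24 + 4\right) + 21\right) - 6\right) 48 = \left(\left(-192 - 84 + 21\right) - 6\right) 48 = \left(-255 - 6\right) 48 = \left(-261\right) 48 = -12528$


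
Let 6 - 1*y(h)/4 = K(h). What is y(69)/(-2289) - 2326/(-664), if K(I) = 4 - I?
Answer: 2567819/759948 ≈ 3.3789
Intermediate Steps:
y(h) = 8 + 4*h (y(h) = 24 - 4*(4 - h) = 24 + (-16 + 4*h) = 8 + 4*h)
y(69)/(-2289) - 2326/(-664) = (8 + 4*69)/(-2289) - 2326/(-664) = (8 + 276)*(-1/2289) - 2326*(-1/664) = 284*(-1/2289) + 1163/332 = -284/2289 + 1163/332 = 2567819/759948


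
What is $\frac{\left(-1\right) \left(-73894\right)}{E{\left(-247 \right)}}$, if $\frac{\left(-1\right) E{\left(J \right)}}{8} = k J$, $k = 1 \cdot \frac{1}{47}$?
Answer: $\frac{1736509}{988} \approx 1757.6$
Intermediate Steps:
$k = \frac{1}{47}$ ($k = 1 \cdot \frac{1}{47} = \frac{1}{47} \approx 0.021277$)
$E{\left(J \right)} = - \frac{8 J}{47}$ ($E{\left(J \right)} = - 8 \frac{J}{47} = - \frac{8 J}{47}$)
$\frac{\left(-1\right) \left(-73894\right)}{E{\left(-247 \right)}} = \frac{\left(-1\right) \left(-73894\right)}{\left(- \frac{8}{47}\right) \left(-247\right)} = \frac{73894}{\frac{1976}{47}} = 73894 \cdot \frac{47}{1976} = \frac{1736509}{988}$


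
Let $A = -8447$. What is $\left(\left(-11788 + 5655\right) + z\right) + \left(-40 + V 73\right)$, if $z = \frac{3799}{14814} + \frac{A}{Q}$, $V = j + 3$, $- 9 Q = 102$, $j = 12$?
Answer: $- \frac{545533997}{125919} \approx -4332.4$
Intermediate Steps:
$Q = - \frac{34}{3}$ ($Q = \left(- \frac{1}{9}\right) 102 = - \frac{34}{3} \approx -11.333$)
$V = 15$ ($V = 12 + 3 = 15$)
$z = \frac{93882685}{125919}$ ($z = \frac{3799}{14814} - \frac{8447}{- \frac{34}{3}} = 3799 \cdot \frac{1}{14814} - - \frac{25341}{34} = \frac{3799}{14814} + \frac{25341}{34} = \frac{93882685}{125919} \approx 745.58$)
$\left(\left(-11788 + 5655\right) + z\right) + \left(-40 + V 73\right) = \left(\left(-11788 + 5655\right) + \frac{93882685}{125919}\right) + \left(-40 + 15 \cdot 73\right) = \left(-6133 + \frac{93882685}{125919}\right) + \left(-40 + 1095\right) = - \frac{678378542}{125919} + 1055 = - \frac{545533997}{125919}$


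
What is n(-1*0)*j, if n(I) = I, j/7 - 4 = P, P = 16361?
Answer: 0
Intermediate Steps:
j = 114555 (j = 28 + 7*16361 = 28 + 114527 = 114555)
n(-1*0)*j = -1*0*114555 = 0*114555 = 0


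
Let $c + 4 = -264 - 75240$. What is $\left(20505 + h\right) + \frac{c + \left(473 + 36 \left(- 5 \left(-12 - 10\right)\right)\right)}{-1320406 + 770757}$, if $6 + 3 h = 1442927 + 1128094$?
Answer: $\frac{482322565065}{549649} \approx 8.7751 \cdot 10^{5}$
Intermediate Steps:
$h = 857005$ ($h = -2 + \frac{1442927 + 1128094}{3} = -2 + \frac{1}{3} \cdot 2571021 = -2 + 857007 = 857005$)
$c = -75508$ ($c = -4 - 75504 = -75508$)
$\left(20505 + h\right) + \frac{c + \left(473 + 36 \left(- 5 \left(-12 - 10\right)\right)\right)}{-1320406 + 770757} = \left(20505 + 857005\right) + \frac{-75508 + \left(473 + 36 \left(- 5 \left(-12 - 10\right)\right)\right)}{-1320406 + 770757} = 877510 + \frac{-75508 + \left(473 + 36 \left(\left(-5\right) \left(-22\right)\right)\right)}{-549649} = 877510 + \left(-75508 + \left(473 + 36 \cdot 110\right)\right) \left(- \frac{1}{549649}\right) = 877510 + \left(-75508 + \left(473 + 3960\right)\right) \left(- \frac{1}{549649}\right) = 877510 + \left(-75508 + 4433\right) \left(- \frac{1}{549649}\right) = 877510 - - \frac{71075}{549649} = 877510 + \frac{71075}{549649} = \frac{482322565065}{549649}$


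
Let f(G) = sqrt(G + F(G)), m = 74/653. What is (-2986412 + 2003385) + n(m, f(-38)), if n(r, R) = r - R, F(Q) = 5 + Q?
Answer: -641916557/653 - I*sqrt(71) ≈ -9.8303e+5 - 8.4261*I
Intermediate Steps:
m = 74/653 (m = 74*(1/653) = 74/653 ≈ 0.11332)
f(G) = sqrt(5 + 2*G) (f(G) = sqrt(G + (5 + G)) = sqrt(5 + 2*G))
(-2986412 + 2003385) + n(m, f(-38)) = (-2986412 + 2003385) + (74/653 - sqrt(5 + 2*(-38))) = -983027 + (74/653 - sqrt(5 - 76)) = -983027 + (74/653 - sqrt(-71)) = -983027 + (74/653 - I*sqrt(71)) = -641916557/653 - I*sqrt(71)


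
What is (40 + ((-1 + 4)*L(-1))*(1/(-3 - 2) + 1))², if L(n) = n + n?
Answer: 30976/25 ≈ 1239.0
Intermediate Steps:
L(n) = 2*n
(40 + ((-1 + 4)*L(-1))*(1/(-3 - 2) + 1))² = (40 + ((-1 + 4)*(2*(-1)))*(1/(-3 - 2) + 1))² = (40 + (3*(-2))*(1/(-5) + 1))² = (40 - 6*(-⅕ + 1))² = (40 - 6*⅘)² = (40 - 24/5)² = (176/5)² = 30976/25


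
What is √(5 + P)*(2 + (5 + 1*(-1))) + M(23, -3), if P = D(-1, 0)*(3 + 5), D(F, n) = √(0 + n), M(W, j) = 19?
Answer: 19 + 6*√5 ≈ 32.416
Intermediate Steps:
D(F, n) = √n
P = 0 (P = √0*(3 + 5) = 0*8 = 0)
√(5 + P)*(2 + (5 + 1*(-1))) + M(23, -3) = √(5 + 0)*(2 + (5 + 1*(-1))) + 19 = √5*(2 + (5 - 1)) + 19 = √5*(2 + 4) + 19 = √5*6 + 19 = 6*√5 + 19 = 19 + 6*√5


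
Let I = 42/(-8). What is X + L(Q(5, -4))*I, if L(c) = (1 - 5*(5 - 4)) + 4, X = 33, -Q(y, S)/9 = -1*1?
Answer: 33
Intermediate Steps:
Q(y, S) = 9 (Q(y, S) = -(-9) = -9*(-1) = 9)
I = -21/4 (I = 42*(-⅛) = -21/4 ≈ -5.2500)
L(c) = 0 (L(c) = (1 - 5*1) + 4 = (1 - 5) + 4 = -4 + 4 = 0)
X + L(Q(5, -4))*I = 33 + 0*(-21/4) = 33 + 0 = 33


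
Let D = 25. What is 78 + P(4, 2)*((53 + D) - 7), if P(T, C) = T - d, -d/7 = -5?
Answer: -2123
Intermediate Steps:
d = 35 (d = -7*(-5) = 35)
P(T, C) = -35 + T (P(T, C) = T - 1*35 = T - 35 = -35 + T)
78 + P(4, 2)*((53 + D) - 7) = 78 + (-35 + 4)*((53 + 25) - 7) = 78 - 31*(78 - 7) = 78 - 31*71 = 78 - 2201 = -2123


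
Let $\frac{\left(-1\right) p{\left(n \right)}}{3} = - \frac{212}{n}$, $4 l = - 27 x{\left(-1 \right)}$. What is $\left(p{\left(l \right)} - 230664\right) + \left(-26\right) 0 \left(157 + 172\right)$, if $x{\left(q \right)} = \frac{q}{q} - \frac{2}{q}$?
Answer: $- \frac{6228776}{27} \approx -2.307 \cdot 10^{5}$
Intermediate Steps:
$x{\left(q \right)} = 1 - \frac{2}{q}$
$l = - \frac{81}{4}$ ($l = \frac{\left(-27\right) \frac{-2 - 1}{-1}}{4} = \frac{\left(-27\right) \left(\left(-1\right) \left(-3\right)\right)}{4} = \frac{\left(-27\right) 3}{4} = \frac{1}{4} \left(-81\right) = - \frac{81}{4} \approx -20.25$)
$p{\left(n \right)} = \frac{636}{n}$ ($p{\left(n \right)} = - 3 \left(- \frac{212}{n}\right) = \frac{636}{n}$)
$\left(p{\left(l \right)} - 230664\right) + \left(-26\right) 0 \left(157 + 172\right) = \left(\frac{636}{- \frac{81}{4}} - 230664\right) + \left(-26\right) 0 \left(157 + 172\right) = \left(636 \left(- \frac{4}{81}\right) - 230664\right) + 0 \cdot 329 = \left(- \frac{848}{27} - 230664\right) + 0 = - \frac{6228776}{27} + 0 = - \frac{6228776}{27}$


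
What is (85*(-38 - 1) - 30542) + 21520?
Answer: -12337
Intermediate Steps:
(85*(-38 - 1) - 30542) + 21520 = (85*(-39) - 30542) + 21520 = (-3315 - 30542) + 21520 = -33857 + 21520 = -12337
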